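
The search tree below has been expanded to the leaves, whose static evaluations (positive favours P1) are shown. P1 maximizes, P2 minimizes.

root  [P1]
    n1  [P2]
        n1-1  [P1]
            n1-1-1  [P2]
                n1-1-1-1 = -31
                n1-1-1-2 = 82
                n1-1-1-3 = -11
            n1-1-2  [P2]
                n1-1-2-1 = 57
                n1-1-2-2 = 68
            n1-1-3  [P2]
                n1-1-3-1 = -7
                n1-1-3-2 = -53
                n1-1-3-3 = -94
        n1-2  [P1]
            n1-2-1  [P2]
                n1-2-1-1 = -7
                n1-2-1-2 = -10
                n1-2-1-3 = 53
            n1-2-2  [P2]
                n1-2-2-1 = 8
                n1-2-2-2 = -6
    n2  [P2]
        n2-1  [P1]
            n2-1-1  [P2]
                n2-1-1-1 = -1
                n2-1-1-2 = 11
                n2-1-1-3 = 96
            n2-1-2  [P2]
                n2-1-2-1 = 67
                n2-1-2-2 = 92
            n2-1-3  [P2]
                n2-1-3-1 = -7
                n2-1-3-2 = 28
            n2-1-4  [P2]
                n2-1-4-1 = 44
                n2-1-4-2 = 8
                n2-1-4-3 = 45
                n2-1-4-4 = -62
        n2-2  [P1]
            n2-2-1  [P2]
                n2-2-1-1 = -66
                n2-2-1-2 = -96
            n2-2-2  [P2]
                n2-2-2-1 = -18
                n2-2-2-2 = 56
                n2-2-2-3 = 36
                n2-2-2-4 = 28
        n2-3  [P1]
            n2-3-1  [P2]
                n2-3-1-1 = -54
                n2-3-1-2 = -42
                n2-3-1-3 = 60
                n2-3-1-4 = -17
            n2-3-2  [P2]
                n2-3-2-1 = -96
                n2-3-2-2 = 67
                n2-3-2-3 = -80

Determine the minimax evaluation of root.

-6

n1-1-1 (P2): min(-31, 82, -11) = -31
n1-1-2 (P2): min(57, 68) = 57
n1-1-3 (P2): min(-7, -53, -94) = -94
n1-1 (P1): max(-31, 57, -94) = 57
n1-2-1 (P2): min(-7, -10, 53) = -10
n1-2-2 (P2): min(8, -6) = -6
n1-2 (P1): max(-10, -6) = -6
n1 (P2): min(57, -6) = -6
n2-1-1 (P2): min(-1, 11, 96) = -1
n2-1-2 (P2): min(67, 92) = 67
n2-1-3 (P2): min(-7, 28) = -7
n2-1-4 (P2): min(44, 8, 45, -62) = -62
n2-1 (P1): max(-1, 67, -7, -62) = 67
n2-2-1 (P2): min(-66, -96) = -96
n2-2-2 (P2): min(-18, 56, 36, 28) = -18
n2-2 (P1): max(-96, -18) = -18
n2-3-1 (P2): min(-54, -42, 60, -17) = -54
n2-3-2 (P2): min(-96, 67, -80) = -96
n2-3 (P1): max(-54, -96) = -54
n2 (P2): min(67, -18, -54) = -54
root (P1): max(-6, -54) = -6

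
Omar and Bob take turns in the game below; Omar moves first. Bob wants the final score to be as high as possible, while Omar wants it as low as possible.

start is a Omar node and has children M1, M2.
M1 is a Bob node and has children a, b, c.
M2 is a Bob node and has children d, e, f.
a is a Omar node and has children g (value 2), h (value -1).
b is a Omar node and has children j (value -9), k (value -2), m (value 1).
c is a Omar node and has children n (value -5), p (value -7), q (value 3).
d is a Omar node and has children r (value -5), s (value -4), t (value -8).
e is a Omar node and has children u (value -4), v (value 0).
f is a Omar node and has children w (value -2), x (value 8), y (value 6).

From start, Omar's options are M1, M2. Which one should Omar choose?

M2

a (Omar): min(2, -1) = -1
b (Omar): min(-9, -2, 1) = -9
c (Omar): min(-5, -7, 3) = -7
M1 (Bob): max(-1, -9, -7) = -1
d (Omar): min(-5, -4, -8) = -8
e (Omar): min(-4, 0) = -4
f (Omar): min(-2, 8, 6) = -2
M2 (Bob): max(-8, -4, -2) = -2
start (Omar): min(-1, -2) = -2
Omar at start wants the lowest of {M1=-1, M2=-2}, so chooses M2.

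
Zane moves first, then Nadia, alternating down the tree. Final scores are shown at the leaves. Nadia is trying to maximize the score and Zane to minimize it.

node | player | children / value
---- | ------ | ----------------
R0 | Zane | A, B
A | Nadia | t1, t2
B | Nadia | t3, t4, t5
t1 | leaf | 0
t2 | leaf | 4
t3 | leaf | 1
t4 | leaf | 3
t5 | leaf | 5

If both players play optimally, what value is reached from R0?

A (Nadia): max(0, 4) = 4
B (Nadia): max(1, 3, 5) = 5
R0 (Zane): min(4, 5) = 4

4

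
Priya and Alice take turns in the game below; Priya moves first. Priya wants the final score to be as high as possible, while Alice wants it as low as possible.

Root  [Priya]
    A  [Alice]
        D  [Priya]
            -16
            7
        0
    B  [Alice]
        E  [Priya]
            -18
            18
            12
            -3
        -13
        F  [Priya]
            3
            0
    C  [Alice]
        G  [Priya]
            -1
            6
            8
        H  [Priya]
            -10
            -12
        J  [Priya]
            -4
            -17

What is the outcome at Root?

D (Priya): max(-16, 7) = 7
A (Alice): min(7, 0) = 0
E (Priya): max(-18, 18, 12, -3) = 18
F (Priya): max(3, 0) = 3
B (Alice): min(18, -13, 3) = -13
G (Priya): max(-1, 6, 8) = 8
H (Priya): max(-10, -12) = -10
J (Priya): max(-4, -17) = -4
C (Alice): min(8, -10, -4) = -10
Root (Priya): max(0, -13, -10) = 0

0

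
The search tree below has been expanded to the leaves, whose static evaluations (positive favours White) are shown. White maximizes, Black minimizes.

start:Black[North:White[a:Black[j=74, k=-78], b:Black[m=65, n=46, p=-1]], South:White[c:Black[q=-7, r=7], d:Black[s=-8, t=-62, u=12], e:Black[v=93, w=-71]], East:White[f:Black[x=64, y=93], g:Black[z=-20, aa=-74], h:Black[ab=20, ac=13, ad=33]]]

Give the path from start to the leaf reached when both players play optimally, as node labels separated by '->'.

a (Black): min(74, -78) = -78
b (Black): min(65, 46, -1) = -1
North (White): max(-78, -1) = -1
c (Black): min(-7, 7) = -7
d (Black): min(-8, -62, 12) = -62
e (Black): min(93, -71) = -71
South (White): max(-7, -62, -71) = -7
f (Black): min(64, 93) = 64
g (Black): min(-20, -74) = -74
h (Black): min(20, 13, 33) = 13
East (White): max(64, -74, 13) = 64
start (Black): min(-1, -7, 64) = -7
At start, Black picks South (lowest: -7).
At South, White picks c (highest: -7).
At c, Black picks q (lowest: -7).
Terminal value -7.

start -> South -> c -> q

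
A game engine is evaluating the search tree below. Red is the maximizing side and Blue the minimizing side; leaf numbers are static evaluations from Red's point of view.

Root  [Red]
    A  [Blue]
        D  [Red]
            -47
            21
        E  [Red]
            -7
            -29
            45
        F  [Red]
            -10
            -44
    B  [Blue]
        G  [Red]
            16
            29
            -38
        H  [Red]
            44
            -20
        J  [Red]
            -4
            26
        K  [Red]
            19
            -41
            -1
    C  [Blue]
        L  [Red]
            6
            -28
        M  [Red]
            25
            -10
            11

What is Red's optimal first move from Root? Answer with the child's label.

D (Red): max(-47, 21) = 21
E (Red): max(-7, -29, 45) = 45
F (Red): max(-10, -44) = -10
A (Blue): min(21, 45, -10) = -10
G (Red): max(16, 29, -38) = 29
H (Red): max(44, -20) = 44
J (Red): max(-4, 26) = 26
K (Red): max(19, -41, -1) = 19
B (Blue): min(29, 44, 26, 19) = 19
L (Red): max(6, -28) = 6
M (Red): max(25, -10, 11) = 25
C (Blue): min(6, 25) = 6
Root (Red): max(-10, 19, 6) = 19
Red at Root wants the highest of {A=-10, B=19, C=6}, so chooses B.

B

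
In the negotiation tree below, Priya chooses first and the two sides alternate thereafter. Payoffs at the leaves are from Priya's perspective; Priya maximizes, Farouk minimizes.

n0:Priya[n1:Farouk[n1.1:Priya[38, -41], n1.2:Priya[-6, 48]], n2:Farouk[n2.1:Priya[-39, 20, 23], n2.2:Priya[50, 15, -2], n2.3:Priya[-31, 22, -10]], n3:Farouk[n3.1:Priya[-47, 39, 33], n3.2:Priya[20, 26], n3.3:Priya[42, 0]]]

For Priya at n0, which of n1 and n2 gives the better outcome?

n1.1 (Priya): max(38, -41) = 38
n1.2 (Priya): max(-6, 48) = 48
n1 (Farouk): min(38, 48) = 38
n2.1 (Priya): max(-39, 20, 23) = 23
n2.2 (Priya): max(50, 15, -2) = 50
n2.3 (Priya): max(-31, 22, -10) = 22
n2 (Farouk): min(23, 50, 22) = 22
Priya prefers the higher value; n1=38, n2=22. n1 is better since 38 > 22.

n1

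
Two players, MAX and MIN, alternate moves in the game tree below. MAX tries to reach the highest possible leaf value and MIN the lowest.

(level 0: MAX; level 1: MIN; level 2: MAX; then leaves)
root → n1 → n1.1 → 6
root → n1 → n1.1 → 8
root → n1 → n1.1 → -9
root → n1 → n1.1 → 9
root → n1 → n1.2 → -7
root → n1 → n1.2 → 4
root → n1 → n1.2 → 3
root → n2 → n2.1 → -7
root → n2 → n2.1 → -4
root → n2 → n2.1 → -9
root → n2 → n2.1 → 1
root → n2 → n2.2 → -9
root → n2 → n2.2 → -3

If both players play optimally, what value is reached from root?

n1.1 (MAX): max(6, 8, -9, 9) = 9
n1.2 (MAX): max(-7, 4, 3) = 4
n1 (MIN): min(9, 4) = 4
n2.1 (MAX): max(-7, -4, -9, 1) = 1
n2.2 (MAX): max(-9, -3) = -3
n2 (MIN): min(1, -3) = -3
root (MAX): max(4, -3) = 4

4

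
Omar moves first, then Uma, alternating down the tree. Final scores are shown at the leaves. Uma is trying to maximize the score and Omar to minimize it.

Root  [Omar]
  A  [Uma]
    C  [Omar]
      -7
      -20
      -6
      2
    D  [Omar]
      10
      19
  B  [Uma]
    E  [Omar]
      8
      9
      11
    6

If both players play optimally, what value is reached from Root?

C (Omar): min(-7, -20, -6, 2) = -20
D (Omar): min(10, 19) = 10
A (Uma): max(-20, 10) = 10
E (Omar): min(8, 9, 11) = 8
B (Uma): max(8, 6) = 8
Root (Omar): min(10, 8) = 8

8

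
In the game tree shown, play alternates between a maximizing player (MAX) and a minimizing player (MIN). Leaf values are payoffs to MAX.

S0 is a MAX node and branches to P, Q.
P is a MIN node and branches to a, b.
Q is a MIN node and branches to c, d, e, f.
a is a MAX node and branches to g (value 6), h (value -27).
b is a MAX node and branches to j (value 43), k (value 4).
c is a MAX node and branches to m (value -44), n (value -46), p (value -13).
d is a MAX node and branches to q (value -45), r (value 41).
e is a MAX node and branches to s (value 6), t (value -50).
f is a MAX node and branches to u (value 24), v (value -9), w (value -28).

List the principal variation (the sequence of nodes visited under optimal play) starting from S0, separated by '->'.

S0 -> P -> a -> g

a (MAX): max(6, -27) = 6
b (MAX): max(43, 4) = 43
P (MIN): min(6, 43) = 6
c (MAX): max(-44, -46, -13) = -13
d (MAX): max(-45, 41) = 41
e (MAX): max(6, -50) = 6
f (MAX): max(24, -9, -28) = 24
Q (MIN): min(-13, 41, 6, 24) = -13
S0 (MAX): max(6, -13) = 6
At S0, MAX picks P (highest: 6).
At P, MIN picks a (lowest: 6).
At a, MAX picks g (highest: 6).
Terminal value 6.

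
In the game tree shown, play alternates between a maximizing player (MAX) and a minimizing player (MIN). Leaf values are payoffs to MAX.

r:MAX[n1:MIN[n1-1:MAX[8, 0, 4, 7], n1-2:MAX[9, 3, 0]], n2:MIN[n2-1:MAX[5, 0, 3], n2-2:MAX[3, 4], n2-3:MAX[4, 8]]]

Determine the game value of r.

8

n1-1 (MAX): max(8, 0, 4, 7) = 8
n1-2 (MAX): max(9, 3, 0) = 9
n1 (MIN): min(8, 9) = 8
n2-1 (MAX): max(5, 0, 3) = 5
n2-2 (MAX): max(3, 4) = 4
n2-3 (MAX): max(4, 8) = 8
n2 (MIN): min(5, 4, 8) = 4
r (MAX): max(8, 4) = 8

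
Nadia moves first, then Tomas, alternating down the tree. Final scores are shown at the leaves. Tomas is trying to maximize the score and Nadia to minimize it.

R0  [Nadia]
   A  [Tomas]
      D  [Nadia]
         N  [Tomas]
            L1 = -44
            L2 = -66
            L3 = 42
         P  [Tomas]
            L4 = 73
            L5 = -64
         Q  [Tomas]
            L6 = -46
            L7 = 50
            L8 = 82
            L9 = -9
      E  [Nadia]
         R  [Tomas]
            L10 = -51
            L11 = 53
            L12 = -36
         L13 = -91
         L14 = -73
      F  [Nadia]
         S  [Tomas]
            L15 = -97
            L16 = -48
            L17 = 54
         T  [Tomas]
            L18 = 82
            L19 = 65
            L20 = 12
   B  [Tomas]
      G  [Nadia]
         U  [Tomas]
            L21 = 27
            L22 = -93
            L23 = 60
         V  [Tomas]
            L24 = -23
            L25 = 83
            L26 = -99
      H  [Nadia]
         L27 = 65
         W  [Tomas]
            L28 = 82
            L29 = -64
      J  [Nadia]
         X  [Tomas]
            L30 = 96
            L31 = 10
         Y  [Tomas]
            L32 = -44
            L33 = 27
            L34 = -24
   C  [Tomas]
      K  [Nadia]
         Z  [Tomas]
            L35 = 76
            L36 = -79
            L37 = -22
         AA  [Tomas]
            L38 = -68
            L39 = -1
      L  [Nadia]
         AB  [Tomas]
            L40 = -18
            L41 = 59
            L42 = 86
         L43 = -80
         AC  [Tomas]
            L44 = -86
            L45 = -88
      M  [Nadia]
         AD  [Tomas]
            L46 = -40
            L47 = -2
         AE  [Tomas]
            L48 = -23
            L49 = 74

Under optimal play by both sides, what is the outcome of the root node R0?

N (Tomas): max(-44, -66, 42) = 42
P (Tomas): max(73, -64) = 73
Q (Tomas): max(-46, 50, 82, -9) = 82
D (Nadia): min(42, 73, 82) = 42
R (Tomas): max(-51, 53, -36) = 53
E (Nadia): min(53, -91, -73) = -91
S (Tomas): max(-97, -48, 54) = 54
T (Tomas): max(82, 65, 12) = 82
F (Nadia): min(54, 82) = 54
A (Tomas): max(42, -91, 54) = 54
U (Tomas): max(27, -93, 60) = 60
V (Tomas): max(-23, 83, -99) = 83
G (Nadia): min(60, 83) = 60
W (Tomas): max(82, -64) = 82
H (Nadia): min(65, 82) = 65
X (Tomas): max(96, 10) = 96
Y (Tomas): max(-44, 27, -24) = 27
J (Nadia): min(96, 27) = 27
B (Tomas): max(60, 65, 27) = 65
Z (Tomas): max(76, -79, -22) = 76
AA (Tomas): max(-68, -1) = -1
K (Nadia): min(76, -1) = -1
AB (Tomas): max(-18, 59, 86) = 86
AC (Tomas): max(-86, -88) = -86
L (Nadia): min(86, -80, -86) = -86
AD (Tomas): max(-40, -2) = -2
AE (Tomas): max(-23, 74) = 74
M (Nadia): min(-2, 74) = -2
C (Tomas): max(-1, -86, -2) = -1
R0 (Nadia): min(54, 65, -1) = -1

-1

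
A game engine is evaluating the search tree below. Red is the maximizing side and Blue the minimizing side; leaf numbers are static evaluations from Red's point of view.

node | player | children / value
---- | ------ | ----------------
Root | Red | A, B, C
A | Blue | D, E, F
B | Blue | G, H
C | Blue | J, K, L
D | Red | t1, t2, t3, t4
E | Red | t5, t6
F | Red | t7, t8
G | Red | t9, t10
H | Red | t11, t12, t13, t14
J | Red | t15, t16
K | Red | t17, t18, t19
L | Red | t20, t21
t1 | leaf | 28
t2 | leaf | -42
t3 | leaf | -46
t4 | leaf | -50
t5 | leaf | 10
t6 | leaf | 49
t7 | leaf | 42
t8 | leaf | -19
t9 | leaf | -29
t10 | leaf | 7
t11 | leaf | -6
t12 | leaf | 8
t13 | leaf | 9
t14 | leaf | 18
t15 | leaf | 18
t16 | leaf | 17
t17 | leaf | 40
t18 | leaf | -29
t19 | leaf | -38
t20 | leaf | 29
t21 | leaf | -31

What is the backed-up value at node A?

D (Red): max(28, -42, -46, -50) = 28
E (Red): max(10, 49) = 49
F (Red): max(42, -19) = 42
A (Blue): min(28, 49, 42) = 28

28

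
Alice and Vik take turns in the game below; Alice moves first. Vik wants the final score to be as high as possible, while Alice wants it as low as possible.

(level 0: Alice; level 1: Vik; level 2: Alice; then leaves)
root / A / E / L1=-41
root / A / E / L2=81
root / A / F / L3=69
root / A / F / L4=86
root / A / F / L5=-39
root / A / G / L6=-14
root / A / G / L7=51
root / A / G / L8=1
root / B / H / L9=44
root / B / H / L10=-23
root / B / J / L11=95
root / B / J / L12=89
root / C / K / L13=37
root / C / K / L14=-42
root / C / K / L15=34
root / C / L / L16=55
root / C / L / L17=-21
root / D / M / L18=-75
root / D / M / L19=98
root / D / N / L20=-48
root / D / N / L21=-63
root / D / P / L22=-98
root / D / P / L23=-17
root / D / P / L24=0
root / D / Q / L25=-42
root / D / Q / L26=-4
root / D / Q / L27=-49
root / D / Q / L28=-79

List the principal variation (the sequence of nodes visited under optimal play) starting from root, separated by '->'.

root -> D -> N -> L21

E (Alice): min(-41, 81) = -41
F (Alice): min(69, 86, -39) = -39
G (Alice): min(-14, 51, 1) = -14
A (Vik): max(-41, -39, -14) = -14
H (Alice): min(44, -23) = -23
J (Alice): min(95, 89) = 89
B (Vik): max(-23, 89) = 89
K (Alice): min(37, -42, 34) = -42
L (Alice): min(55, -21) = -21
C (Vik): max(-42, -21) = -21
M (Alice): min(-75, 98) = -75
N (Alice): min(-48, -63) = -63
P (Alice): min(-98, -17, 0) = -98
Q (Alice): min(-42, -4, -49, -79) = -79
D (Vik): max(-75, -63, -98, -79) = -63
root (Alice): min(-14, 89, -21, -63) = -63
At root, Alice picks D (lowest: -63).
At D, Vik picks N (highest: -63).
At N, Alice picks L21 (lowest: -63).
Terminal value -63.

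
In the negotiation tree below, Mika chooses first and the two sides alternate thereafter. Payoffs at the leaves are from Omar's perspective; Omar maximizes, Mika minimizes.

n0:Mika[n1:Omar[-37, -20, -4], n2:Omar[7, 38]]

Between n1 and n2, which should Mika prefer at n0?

n1 (Omar): max(-37, -20, -4) = -4
n2 (Omar): max(7, 38) = 38
Mika prefers the lower value; n1=-4, n2=38. n1 is better since -4 < 38.

n1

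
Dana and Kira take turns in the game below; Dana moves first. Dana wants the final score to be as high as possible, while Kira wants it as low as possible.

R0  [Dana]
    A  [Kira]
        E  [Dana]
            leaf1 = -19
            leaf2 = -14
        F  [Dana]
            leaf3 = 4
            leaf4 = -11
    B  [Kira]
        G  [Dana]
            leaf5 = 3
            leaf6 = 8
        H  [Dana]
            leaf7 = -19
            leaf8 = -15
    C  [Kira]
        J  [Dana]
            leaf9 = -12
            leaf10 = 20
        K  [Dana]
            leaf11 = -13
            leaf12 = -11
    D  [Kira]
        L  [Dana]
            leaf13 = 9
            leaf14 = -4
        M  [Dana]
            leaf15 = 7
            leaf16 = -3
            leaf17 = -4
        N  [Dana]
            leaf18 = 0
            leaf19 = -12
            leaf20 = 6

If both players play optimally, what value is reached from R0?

6

E (Dana): max(-19, -14) = -14
F (Dana): max(4, -11) = 4
A (Kira): min(-14, 4) = -14
G (Dana): max(3, 8) = 8
H (Dana): max(-19, -15) = -15
B (Kira): min(8, -15) = -15
J (Dana): max(-12, 20) = 20
K (Dana): max(-13, -11) = -11
C (Kira): min(20, -11) = -11
L (Dana): max(9, -4) = 9
M (Dana): max(7, -3, -4) = 7
N (Dana): max(0, -12, 6) = 6
D (Kira): min(9, 7, 6) = 6
R0 (Dana): max(-14, -15, -11, 6) = 6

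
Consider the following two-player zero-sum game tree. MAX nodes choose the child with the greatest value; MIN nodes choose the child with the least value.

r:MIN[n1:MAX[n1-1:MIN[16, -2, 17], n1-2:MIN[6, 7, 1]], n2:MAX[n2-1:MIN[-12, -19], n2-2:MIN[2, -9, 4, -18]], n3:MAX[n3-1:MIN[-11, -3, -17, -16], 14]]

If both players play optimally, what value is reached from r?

n1-1 (MIN): min(16, -2, 17) = -2
n1-2 (MIN): min(6, 7, 1) = 1
n1 (MAX): max(-2, 1) = 1
n2-1 (MIN): min(-12, -19) = -19
n2-2 (MIN): min(2, -9, 4, -18) = -18
n2 (MAX): max(-19, -18) = -18
n3-1 (MIN): min(-11, -3, -17, -16) = -17
n3 (MAX): max(-17, 14) = 14
r (MIN): min(1, -18, 14) = -18

-18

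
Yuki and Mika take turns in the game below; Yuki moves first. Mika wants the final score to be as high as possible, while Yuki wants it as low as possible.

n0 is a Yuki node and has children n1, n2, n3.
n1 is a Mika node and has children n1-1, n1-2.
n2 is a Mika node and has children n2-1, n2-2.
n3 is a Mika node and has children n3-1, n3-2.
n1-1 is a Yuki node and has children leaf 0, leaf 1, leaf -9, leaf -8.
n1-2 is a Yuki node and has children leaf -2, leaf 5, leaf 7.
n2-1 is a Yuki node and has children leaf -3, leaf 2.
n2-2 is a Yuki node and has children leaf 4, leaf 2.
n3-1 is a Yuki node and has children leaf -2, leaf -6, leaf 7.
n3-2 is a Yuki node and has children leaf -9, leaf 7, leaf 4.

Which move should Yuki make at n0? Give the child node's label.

n1-1 (Yuki): min(0, 1, -9, -8) = -9
n1-2 (Yuki): min(-2, 5, 7) = -2
n1 (Mika): max(-9, -2) = -2
n2-1 (Yuki): min(-3, 2) = -3
n2-2 (Yuki): min(4, 2) = 2
n2 (Mika): max(-3, 2) = 2
n3-1 (Yuki): min(-2, -6, 7) = -6
n3-2 (Yuki): min(-9, 7, 4) = -9
n3 (Mika): max(-6, -9) = -6
n0 (Yuki): min(-2, 2, -6) = -6
Yuki at n0 wants the lowest of {n1=-2, n2=2, n3=-6}, so chooses n3.

n3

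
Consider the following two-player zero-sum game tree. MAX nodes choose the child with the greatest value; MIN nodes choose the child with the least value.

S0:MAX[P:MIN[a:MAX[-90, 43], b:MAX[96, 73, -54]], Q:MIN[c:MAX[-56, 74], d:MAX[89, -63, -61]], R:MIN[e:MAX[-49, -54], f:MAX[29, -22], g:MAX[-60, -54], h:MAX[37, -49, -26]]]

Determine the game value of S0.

a (MAX): max(-90, 43) = 43
b (MAX): max(96, 73, -54) = 96
P (MIN): min(43, 96) = 43
c (MAX): max(-56, 74) = 74
d (MAX): max(89, -63, -61) = 89
Q (MIN): min(74, 89) = 74
e (MAX): max(-49, -54) = -49
f (MAX): max(29, -22) = 29
g (MAX): max(-60, -54) = -54
h (MAX): max(37, -49, -26) = 37
R (MIN): min(-49, 29, -54, 37) = -54
S0 (MAX): max(43, 74, -54) = 74

74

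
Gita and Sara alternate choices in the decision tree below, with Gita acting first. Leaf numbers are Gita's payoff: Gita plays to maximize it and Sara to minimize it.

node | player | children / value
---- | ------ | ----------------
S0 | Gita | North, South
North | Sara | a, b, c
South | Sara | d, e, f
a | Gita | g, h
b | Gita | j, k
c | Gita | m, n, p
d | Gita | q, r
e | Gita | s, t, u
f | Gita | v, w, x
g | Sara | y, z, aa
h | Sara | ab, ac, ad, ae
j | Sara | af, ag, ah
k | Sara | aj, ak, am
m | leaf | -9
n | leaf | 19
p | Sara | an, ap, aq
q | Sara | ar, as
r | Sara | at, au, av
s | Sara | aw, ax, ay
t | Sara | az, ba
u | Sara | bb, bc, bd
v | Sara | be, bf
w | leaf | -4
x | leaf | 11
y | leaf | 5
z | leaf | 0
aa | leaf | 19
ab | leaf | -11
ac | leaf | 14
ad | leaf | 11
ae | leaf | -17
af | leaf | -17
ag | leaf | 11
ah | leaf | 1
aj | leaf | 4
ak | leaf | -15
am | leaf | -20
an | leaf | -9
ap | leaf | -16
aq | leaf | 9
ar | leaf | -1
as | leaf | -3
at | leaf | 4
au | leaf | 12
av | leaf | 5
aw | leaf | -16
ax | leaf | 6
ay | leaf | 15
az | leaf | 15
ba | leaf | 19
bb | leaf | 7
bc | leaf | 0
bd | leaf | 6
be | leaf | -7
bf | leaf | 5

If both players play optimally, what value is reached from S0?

g (Sara): min(5, 0, 19) = 0
h (Sara): min(-11, 14, 11, -17) = -17
a (Gita): max(0, -17) = 0
j (Sara): min(-17, 11, 1) = -17
k (Sara): min(4, -15, -20) = -20
b (Gita): max(-17, -20) = -17
p (Sara): min(-9, -16, 9) = -16
c (Gita): max(-9, 19, -16) = 19
North (Sara): min(0, -17, 19) = -17
q (Sara): min(-1, -3) = -3
r (Sara): min(4, 12, 5) = 4
d (Gita): max(-3, 4) = 4
s (Sara): min(-16, 6, 15) = -16
t (Sara): min(15, 19) = 15
u (Sara): min(7, 0, 6) = 0
e (Gita): max(-16, 15, 0) = 15
v (Sara): min(-7, 5) = -7
f (Gita): max(-7, -4, 11) = 11
South (Sara): min(4, 15, 11) = 4
S0 (Gita): max(-17, 4) = 4

4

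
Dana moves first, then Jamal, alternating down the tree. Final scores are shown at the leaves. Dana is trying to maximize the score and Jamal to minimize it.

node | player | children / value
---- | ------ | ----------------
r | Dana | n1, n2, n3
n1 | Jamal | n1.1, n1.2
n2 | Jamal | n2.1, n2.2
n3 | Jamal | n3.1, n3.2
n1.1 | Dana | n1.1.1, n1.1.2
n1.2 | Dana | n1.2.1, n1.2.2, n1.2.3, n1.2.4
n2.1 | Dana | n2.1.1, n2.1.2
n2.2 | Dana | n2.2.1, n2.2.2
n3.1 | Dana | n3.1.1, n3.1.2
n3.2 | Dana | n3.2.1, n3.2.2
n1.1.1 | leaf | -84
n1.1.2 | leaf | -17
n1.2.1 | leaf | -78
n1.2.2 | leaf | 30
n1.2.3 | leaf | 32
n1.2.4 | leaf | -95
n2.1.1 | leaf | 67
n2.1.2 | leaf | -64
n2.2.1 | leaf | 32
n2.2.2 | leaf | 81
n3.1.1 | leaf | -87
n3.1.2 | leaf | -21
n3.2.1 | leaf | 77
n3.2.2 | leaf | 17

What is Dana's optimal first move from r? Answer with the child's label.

n1.1 (Dana): max(-84, -17) = -17
n1.2 (Dana): max(-78, 30, 32, -95) = 32
n1 (Jamal): min(-17, 32) = -17
n2.1 (Dana): max(67, -64) = 67
n2.2 (Dana): max(32, 81) = 81
n2 (Jamal): min(67, 81) = 67
n3.1 (Dana): max(-87, -21) = -21
n3.2 (Dana): max(77, 17) = 77
n3 (Jamal): min(-21, 77) = -21
r (Dana): max(-17, 67, -21) = 67
Dana at r wants the highest of {n1=-17, n2=67, n3=-21}, so chooses n2.

n2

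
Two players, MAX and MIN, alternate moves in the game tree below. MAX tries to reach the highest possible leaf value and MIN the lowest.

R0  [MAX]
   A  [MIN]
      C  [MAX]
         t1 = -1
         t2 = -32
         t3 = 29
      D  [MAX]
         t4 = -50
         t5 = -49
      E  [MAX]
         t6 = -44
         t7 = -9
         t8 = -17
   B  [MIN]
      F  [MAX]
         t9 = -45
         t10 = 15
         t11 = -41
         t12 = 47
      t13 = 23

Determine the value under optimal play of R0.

C (MAX): max(-1, -32, 29) = 29
D (MAX): max(-50, -49) = -49
E (MAX): max(-44, -9, -17) = -9
A (MIN): min(29, -49, -9) = -49
F (MAX): max(-45, 15, -41, 47) = 47
B (MIN): min(47, 23) = 23
R0 (MAX): max(-49, 23) = 23

23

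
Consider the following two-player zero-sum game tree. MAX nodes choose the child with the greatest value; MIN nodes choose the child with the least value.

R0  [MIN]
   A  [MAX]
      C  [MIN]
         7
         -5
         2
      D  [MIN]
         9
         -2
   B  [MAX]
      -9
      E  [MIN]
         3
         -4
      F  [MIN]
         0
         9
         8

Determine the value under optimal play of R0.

-2

C (MIN): min(7, -5, 2) = -5
D (MIN): min(9, -2) = -2
A (MAX): max(-5, -2) = -2
E (MIN): min(3, -4) = -4
F (MIN): min(0, 9, 8) = 0
B (MAX): max(-9, -4, 0) = 0
R0 (MIN): min(-2, 0) = -2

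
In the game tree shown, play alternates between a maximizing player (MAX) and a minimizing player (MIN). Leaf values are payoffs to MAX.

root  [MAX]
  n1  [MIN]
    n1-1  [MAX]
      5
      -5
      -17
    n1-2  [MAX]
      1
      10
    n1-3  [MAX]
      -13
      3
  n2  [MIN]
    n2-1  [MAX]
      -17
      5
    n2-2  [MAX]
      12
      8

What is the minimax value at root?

5

n1-1 (MAX): max(5, -5, -17) = 5
n1-2 (MAX): max(1, 10) = 10
n1-3 (MAX): max(-13, 3) = 3
n1 (MIN): min(5, 10, 3) = 3
n2-1 (MAX): max(-17, 5) = 5
n2-2 (MAX): max(12, 8) = 12
n2 (MIN): min(5, 12) = 5
root (MAX): max(3, 5) = 5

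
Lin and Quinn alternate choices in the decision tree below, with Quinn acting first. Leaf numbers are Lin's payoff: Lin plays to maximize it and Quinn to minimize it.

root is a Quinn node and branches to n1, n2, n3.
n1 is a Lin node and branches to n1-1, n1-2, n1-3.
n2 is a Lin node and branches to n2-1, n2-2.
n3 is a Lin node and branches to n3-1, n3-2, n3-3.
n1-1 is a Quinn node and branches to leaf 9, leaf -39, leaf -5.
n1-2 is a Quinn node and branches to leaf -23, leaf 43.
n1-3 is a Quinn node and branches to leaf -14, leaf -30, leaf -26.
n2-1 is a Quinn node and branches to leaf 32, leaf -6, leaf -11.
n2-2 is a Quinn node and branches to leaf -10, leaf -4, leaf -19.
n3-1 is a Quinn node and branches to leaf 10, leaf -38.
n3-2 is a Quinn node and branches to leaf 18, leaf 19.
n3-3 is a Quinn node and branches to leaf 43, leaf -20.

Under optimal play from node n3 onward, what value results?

18

n3-1 (Quinn): min(10, -38) = -38
n3-2 (Quinn): min(18, 19) = 18
n3-3 (Quinn): min(43, -20) = -20
n3 (Lin): max(-38, 18, -20) = 18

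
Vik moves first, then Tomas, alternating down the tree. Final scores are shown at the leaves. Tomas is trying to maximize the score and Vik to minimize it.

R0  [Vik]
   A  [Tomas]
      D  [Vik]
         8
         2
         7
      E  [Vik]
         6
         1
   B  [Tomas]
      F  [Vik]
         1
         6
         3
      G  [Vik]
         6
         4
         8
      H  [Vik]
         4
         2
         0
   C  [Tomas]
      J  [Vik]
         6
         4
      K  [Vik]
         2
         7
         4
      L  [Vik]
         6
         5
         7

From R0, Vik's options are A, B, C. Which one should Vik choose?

A

D (Vik): min(8, 2, 7) = 2
E (Vik): min(6, 1) = 1
A (Tomas): max(2, 1) = 2
F (Vik): min(1, 6, 3) = 1
G (Vik): min(6, 4, 8) = 4
H (Vik): min(4, 2, 0) = 0
B (Tomas): max(1, 4, 0) = 4
J (Vik): min(6, 4) = 4
K (Vik): min(2, 7, 4) = 2
L (Vik): min(6, 5, 7) = 5
C (Tomas): max(4, 2, 5) = 5
R0 (Vik): min(2, 4, 5) = 2
Vik at R0 wants the lowest of {A=2, B=4, C=5}, so chooses A.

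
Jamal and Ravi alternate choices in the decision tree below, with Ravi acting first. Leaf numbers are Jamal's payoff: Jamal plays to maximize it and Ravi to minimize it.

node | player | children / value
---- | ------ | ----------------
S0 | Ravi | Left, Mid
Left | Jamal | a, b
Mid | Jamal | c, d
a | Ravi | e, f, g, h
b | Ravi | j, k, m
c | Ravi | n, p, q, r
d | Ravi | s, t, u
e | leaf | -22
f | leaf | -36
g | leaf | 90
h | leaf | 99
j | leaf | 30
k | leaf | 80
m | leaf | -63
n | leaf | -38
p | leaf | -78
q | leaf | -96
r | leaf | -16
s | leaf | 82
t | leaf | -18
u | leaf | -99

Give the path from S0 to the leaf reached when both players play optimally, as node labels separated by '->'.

S0 -> Mid -> c -> q

a (Ravi): min(-22, -36, 90, 99) = -36
b (Ravi): min(30, 80, -63) = -63
Left (Jamal): max(-36, -63) = -36
c (Ravi): min(-38, -78, -96, -16) = -96
d (Ravi): min(82, -18, -99) = -99
Mid (Jamal): max(-96, -99) = -96
S0 (Ravi): min(-36, -96) = -96
At S0, Ravi picks Mid (lowest: -96).
At Mid, Jamal picks c (highest: -96).
At c, Ravi picks q (lowest: -96).
Terminal value -96.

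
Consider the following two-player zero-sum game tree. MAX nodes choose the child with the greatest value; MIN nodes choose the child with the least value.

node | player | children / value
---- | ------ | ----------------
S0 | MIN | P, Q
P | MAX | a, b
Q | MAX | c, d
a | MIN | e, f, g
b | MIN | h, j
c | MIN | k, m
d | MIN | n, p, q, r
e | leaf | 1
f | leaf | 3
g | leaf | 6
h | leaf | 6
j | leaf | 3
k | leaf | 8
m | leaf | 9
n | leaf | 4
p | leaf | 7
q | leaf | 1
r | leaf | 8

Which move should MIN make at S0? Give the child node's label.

P

a (MIN): min(1, 3, 6) = 1
b (MIN): min(6, 3) = 3
P (MAX): max(1, 3) = 3
c (MIN): min(8, 9) = 8
d (MIN): min(4, 7, 1, 8) = 1
Q (MAX): max(8, 1) = 8
S0 (MIN): min(3, 8) = 3
MIN at S0 wants the lowest of {P=3, Q=8}, so chooses P.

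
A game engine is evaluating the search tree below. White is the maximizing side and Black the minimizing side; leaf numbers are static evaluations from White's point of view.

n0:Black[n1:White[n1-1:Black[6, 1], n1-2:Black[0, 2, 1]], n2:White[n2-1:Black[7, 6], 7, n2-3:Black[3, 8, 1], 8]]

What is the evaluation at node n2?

8

n2-1 (Black): min(7, 6) = 6
n2-3 (Black): min(3, 8, 1) = 1
n2 (White): max(6, 7, 1, 8) = 8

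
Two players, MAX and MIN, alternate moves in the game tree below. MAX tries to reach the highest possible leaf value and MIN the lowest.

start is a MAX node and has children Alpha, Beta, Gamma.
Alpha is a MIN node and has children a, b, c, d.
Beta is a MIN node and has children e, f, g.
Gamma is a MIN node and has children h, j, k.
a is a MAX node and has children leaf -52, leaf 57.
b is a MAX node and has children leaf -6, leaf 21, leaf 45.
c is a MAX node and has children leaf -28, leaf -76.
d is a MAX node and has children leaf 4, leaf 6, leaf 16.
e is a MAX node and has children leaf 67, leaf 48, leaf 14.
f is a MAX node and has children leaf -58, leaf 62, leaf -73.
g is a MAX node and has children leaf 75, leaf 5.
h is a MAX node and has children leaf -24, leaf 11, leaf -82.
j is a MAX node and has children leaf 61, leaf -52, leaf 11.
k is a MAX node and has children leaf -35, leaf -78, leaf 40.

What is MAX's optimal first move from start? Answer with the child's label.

a (MAX): max(-52, 57) = 57
b (MAX): max(-6, 21, 45) = 45
c (MAX): max(-28, -76) = -28
d (MAX): max(4, 6, 16) = 16
Alpha (MIN): min(57, 45, -28, 16) = -28
e (MAX): max(67, 48, 14) = 67
f (MAX): max(-58, 62, -73) = 62
g (MAX): max(75, 5) = 75
Beta (MIN): min(67, 62, 75) = 62
h (MAX): max(-24, 11, -82) = 11
j (MAX): max(61, -52, 11) = 61
k (MAX): max(-35, -78, 40) = 40
Gamma (MIN): min(11, 61, 40) = 11
start (MAX): max(-28, 62, 11) = 62
MAX at start wants the highest of {Alpha=-28, Beta=62, Gamma=11}, so chooses Beta.

Beta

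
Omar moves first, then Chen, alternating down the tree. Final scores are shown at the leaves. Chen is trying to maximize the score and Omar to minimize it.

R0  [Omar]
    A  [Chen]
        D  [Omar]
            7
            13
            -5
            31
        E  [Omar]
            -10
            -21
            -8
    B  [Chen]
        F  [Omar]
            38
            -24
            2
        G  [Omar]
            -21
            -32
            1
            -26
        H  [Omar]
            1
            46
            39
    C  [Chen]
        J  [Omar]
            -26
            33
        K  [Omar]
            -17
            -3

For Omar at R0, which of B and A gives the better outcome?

A

F (Omar): min(38, -24, 2) = -24
G (Omar): min(-21, -32, 1, -26) = -32
H (Omar): min(1, 46, 39) = 1
B (Chen): max(-24, -32, 1) = 1
D (Omar): min(7, 13, -5, 31) = -5
E (Omar): min(-10, -21, -8) = -21
A (Chen): max(-5, -21) = -5
Omar prefers the lower value; B=1, A=-5. A is better since -5 < 1.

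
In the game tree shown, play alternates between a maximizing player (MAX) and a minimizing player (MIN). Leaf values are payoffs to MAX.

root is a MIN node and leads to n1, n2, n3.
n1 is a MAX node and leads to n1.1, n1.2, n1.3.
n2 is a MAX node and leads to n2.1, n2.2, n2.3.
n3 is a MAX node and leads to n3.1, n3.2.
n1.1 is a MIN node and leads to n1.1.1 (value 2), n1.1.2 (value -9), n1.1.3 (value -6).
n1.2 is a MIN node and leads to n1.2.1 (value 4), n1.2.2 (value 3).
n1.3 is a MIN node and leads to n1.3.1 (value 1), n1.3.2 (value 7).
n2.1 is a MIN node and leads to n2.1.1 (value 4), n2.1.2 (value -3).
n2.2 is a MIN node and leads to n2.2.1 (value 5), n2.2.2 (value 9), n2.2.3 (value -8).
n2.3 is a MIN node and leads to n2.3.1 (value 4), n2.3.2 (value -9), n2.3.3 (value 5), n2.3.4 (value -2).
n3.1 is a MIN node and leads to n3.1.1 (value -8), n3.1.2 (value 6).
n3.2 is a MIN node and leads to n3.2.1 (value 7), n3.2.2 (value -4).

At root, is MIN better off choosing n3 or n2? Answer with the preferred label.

n3

n3.1 (MIN): min(-8, 6) = -8
n3.2 (MIN): min(7, -4) = -4
n3 (MAX): max(-8, -4) = -4
n2.1 (MIN): min(4, -3) = -3
n2.2 (MIN): min(5, 9, -8) = -8
n2.3 (MIN): min(4, -9, 5, -2) = -9
n2 (MAX): max(-3, -8, -9) = -3
MIN prefers the lower value; n3=-4, n2=-3. n3 is better since -4 < -3.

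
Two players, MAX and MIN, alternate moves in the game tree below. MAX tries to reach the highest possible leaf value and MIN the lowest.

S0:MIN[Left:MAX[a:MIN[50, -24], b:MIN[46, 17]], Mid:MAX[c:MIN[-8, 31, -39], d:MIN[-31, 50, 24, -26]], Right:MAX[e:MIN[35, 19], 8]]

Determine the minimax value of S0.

a (MIN): min(50, -24) = -24
b (MIN): min(46, 17) = 17
Left (MAX): max(-24, 17) = 17
c (MIN): min(-8, 31, -39) = -39
d (MIN): min(-31, 50, 24, -26) = -31
Mid (MAX): max(-39, -31) = -31
e (MIN): min(35, 19) = 19
Right (MAX): max(19, 8) = 19
S0 (MIN): min(17, -31, 19) = -31

-31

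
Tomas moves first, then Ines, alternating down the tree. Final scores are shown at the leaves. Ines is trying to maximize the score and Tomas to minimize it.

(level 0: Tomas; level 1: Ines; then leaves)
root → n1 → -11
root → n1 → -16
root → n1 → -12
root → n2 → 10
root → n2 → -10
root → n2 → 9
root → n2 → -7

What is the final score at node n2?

n2 (Ines): max(10, -10, 9, -7) = 10

10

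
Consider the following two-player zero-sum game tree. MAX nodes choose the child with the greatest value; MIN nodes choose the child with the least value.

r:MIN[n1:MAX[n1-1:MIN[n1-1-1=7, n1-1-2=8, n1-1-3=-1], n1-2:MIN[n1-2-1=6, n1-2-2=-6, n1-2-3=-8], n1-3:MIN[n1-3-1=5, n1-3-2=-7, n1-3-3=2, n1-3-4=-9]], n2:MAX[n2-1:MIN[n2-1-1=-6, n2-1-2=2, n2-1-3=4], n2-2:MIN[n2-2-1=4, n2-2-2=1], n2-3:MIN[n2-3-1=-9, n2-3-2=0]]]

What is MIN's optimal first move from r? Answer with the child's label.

n1-1 (MIN): min(7, 8, -1) = -1
n1-2 (MIN): min(6, -6, -8) = -8
n1-3 (MIN): min(5, -7, 2, -9) = -9
n1 (MAX): max(-1, -8, -9) = -1
n2-1 (MIN): min(-6, 2, 4) = -6
n2-2 (MIN): min(4, 1) = 1
n2-3 (MIN): min(-9, 0) = -9
n2 (MAX): max(-6, 1, -9) = 1
r (MIN): min(-1, 1) = -1
MIN at r wants the lowest of {n1=-1, n2=1}, so chooses n1.

n1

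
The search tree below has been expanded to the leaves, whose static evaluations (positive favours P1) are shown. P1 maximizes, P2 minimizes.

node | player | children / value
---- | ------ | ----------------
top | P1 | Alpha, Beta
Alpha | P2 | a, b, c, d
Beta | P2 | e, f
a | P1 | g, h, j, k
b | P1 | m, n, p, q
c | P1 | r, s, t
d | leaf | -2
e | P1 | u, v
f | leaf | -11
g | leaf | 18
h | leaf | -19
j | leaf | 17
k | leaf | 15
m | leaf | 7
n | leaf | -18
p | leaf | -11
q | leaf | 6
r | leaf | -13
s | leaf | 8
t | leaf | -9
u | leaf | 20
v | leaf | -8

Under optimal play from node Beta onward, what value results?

-11

e (P1): max(20, -8) = 20
Beta (P2): min(20, -11) = -11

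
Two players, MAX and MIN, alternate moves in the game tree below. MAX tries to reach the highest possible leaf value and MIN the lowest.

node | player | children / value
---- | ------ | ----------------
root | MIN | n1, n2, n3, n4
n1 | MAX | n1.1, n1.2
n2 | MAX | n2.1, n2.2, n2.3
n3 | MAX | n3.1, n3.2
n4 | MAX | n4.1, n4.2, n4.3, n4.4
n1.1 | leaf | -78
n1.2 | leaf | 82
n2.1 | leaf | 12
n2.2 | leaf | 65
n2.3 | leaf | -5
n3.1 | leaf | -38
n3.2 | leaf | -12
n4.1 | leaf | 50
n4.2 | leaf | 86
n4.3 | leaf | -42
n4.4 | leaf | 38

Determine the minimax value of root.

n1 (MAX): max(-78, 82) = 82
n2 (MAX): max(12, 65, -5) = 65
n3 (MAX): max(-38, -12) = -12
n4 (MAX): max(50, 86, -42, 38) = 86
root (MIN): min(82, 65, -12, 86) = -12

-12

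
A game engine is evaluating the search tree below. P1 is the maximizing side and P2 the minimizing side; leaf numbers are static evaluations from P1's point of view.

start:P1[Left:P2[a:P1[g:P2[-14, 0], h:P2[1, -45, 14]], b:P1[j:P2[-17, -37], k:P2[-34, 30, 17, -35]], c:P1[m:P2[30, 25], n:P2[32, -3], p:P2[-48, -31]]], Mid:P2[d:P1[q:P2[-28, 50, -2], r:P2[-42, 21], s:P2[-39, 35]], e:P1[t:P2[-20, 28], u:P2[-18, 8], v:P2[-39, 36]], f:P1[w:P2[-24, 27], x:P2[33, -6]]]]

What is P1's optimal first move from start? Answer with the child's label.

g (P2): min(-14, 0) = -14
h (P2): min(1, -45, 14) = -45
a (P1): max(-14, -45) = -14
j (P2): min(-17, -37) = -37
k (P2): min(-34, 30, 17, -35) = -35
b (P1): max(-37, -35) = -35
m (P2): min(30, 25) = 25
n (P2): min(32, -3) = -3
p (P2): min(-48, -31) = -48
c (P1): max(25, -3, -48) = 25
Left (P2): min(-14, -35, 25) = -35
q (P2): min(-28, 50, -2) = -28
r (P2): min(-42, 21) = -42
s (P2): min(-39, 35) = -39
d (P1): max(-28, -42, -39) = -28
t (P2): min(-20, 28) = -20
u (P2): min(-18, 8) = -18
v (P2): min(-39, 36) = -39
e (P1): max(-20, -18, -39) = -18
w (P2): min(-24, 27) = -24
x (P2): min(33, -6) = -6
f (P1): max(-24, -6) = -6
Mid (P2): min(-28, -18, -6) = -28
start (P1): max(-35, -28) = -28
P1 at start wants the highest of {Left=-35, Mid=-28}, so chooses Mid.

Mid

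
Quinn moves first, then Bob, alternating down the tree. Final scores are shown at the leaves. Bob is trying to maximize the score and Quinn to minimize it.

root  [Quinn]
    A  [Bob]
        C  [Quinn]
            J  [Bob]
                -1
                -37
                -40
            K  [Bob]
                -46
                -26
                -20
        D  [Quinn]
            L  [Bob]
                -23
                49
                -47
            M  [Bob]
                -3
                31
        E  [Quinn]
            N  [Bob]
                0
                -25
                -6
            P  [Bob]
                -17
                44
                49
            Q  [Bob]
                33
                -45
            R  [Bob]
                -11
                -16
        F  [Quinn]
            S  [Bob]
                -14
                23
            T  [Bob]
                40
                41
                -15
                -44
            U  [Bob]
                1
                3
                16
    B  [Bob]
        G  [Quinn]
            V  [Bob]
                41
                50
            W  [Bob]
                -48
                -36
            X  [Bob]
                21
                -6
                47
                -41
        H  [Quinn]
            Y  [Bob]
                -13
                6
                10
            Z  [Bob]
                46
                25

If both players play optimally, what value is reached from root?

J (Bob): max(-1, -37, -40) = -1
K (Bob): max(-46, -26, -20) = -20
C (Quinn): min(-1, -20) = -20
L (Bob): max(-23, 49, -47) = 49
M (Bob): max(-3, 31) = 31
D (Quinn): min(49, 31) = 31
N (Bob): max(0, -25, -6) = 0
P (Bob): max(-17, 44, 49) = 49
Q (Bob): max(33, -45) = 33
R (Bob): max(-11, -16) = -11
E (Quinn): min(0, 49, 33, -11) = -11
S (Bob): max(-14, 23) = 23
T (Bob): max(40, 41, -15, -44) = 41
U (Bob): max(1, 3, 16) = 16
F (Quinn): min(23, 41, 16) = 16
A (Bob): max(-20, 31, -11, 16) = 31
V (Bob): max(41, 50) = 50
W (Bob): max(-48, -36) = -36
X (Bob): max(21, -6, 47, -41) = 47
G (Quinn): min(50, -36, 47) = -36
Y (Bob): max(-13, 6, 10) = 10
Z (Bob): max(46, 25) = 46
H (Quinn): min(10, 46) = 10
B (Bob): max(-36, 10) = 10
root (Quinn): min(31, 10) = 10

10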